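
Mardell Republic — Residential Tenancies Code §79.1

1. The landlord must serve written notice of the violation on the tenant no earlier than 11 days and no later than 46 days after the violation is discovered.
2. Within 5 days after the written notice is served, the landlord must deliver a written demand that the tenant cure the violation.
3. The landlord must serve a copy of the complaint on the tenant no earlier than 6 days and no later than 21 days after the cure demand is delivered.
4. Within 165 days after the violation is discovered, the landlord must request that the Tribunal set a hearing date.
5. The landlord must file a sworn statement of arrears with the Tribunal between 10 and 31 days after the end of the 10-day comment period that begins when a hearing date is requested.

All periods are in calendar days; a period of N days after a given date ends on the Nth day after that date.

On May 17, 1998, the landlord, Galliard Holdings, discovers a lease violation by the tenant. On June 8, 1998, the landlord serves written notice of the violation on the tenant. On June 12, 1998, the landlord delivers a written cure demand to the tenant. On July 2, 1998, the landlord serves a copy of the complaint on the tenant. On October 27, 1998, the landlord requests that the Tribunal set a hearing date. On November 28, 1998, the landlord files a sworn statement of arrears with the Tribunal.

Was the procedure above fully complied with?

Step 1: the window is 11–46 days after May 17, 1998 (when the violation is discovered), so May 28, 1998 through July 2, 1998; June 8, 1998 falls inside that range.
Step 2: 5 days after June 8, 1998 (when the written notice is served) is June 13, 1998; completed June 12, 1998, before the deadline.
Step 3: the window is 6–21 days after June 12, 1998 (when the cure demand is delivered), so June 18, 1998 through July 3, 1998; done July 2, 1998 — within the window.
Step 4: 165 days after May 17, 1998 (when the violation is discovered) is October 29, 1998; October 27, 1998 is within that limit.
Step 5: the window is 10–31 days after November 6, 1998 (end of the 10-day comment period, which began when a hearing date is requested on October 27, 1998), so November 16, 1998 through December 7, 1998; November 28, 1998 falls inside that range.

Yes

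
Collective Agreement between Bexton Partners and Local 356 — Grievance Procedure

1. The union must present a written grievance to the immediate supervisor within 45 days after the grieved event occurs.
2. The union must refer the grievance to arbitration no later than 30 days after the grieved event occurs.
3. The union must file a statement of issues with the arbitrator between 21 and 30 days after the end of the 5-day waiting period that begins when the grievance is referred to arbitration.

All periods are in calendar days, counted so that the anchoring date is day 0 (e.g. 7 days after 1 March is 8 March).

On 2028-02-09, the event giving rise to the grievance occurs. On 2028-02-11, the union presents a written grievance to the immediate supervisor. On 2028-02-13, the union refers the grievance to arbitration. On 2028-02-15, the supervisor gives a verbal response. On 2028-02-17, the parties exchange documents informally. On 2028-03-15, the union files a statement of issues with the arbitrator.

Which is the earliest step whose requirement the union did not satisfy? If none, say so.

Step 1: 45 days after 2028-02-09 (when the grieved event occurs) is 2028-03-25; completed 2028-02-11, before the deadline.
Step 2: 30 days after 2028-02-09 (when the grieved event occurs) is 2028-03-10; done 2028-02-13 — timely.
Step 3: the window is 21–30 days after 2028-02-18 (end of the 5-day waiting period, which began when the grievance is referred to arbitration on 2028-02-13), so 2028-03-10 through 2028-03-19; done 2028-03-15, which is between those dates.

None — every step was satisfied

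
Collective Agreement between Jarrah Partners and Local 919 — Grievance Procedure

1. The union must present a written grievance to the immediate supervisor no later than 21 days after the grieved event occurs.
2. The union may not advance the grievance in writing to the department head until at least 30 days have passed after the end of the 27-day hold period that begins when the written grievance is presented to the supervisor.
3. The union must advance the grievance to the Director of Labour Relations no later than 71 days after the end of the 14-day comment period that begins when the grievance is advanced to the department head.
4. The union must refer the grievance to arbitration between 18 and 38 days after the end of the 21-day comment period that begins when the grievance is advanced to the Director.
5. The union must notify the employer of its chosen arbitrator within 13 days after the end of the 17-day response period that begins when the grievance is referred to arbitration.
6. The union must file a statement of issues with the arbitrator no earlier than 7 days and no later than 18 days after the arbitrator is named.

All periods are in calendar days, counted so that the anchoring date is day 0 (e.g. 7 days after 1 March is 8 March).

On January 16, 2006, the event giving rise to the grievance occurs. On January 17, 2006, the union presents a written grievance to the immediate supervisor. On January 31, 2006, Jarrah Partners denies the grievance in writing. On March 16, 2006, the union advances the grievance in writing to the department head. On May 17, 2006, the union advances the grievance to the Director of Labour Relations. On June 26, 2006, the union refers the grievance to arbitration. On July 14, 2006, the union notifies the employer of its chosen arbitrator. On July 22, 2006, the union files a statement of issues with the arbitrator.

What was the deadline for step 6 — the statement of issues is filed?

August 1, 2006

Step 6 runs from July 14, 2006, when the arbitrator is named. The window is 7–18 days after July 14, 2006; it closes on August 1, 2006.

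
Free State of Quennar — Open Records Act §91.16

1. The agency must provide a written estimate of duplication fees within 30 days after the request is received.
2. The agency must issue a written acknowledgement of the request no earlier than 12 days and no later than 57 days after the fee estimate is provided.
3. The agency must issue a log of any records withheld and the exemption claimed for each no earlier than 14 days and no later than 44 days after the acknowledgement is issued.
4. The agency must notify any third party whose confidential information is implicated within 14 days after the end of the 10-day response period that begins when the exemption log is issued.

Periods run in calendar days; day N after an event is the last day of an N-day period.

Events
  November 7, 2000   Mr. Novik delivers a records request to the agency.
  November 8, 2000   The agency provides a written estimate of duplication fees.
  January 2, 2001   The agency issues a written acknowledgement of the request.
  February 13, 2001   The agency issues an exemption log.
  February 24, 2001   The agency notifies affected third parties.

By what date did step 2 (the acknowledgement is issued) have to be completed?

Step 2 runs from November 8, 2000, when the fee estimate is provided. The window is 12–57 days after November 8, 2000; it closes on January 4, 2001.

January 4, 2001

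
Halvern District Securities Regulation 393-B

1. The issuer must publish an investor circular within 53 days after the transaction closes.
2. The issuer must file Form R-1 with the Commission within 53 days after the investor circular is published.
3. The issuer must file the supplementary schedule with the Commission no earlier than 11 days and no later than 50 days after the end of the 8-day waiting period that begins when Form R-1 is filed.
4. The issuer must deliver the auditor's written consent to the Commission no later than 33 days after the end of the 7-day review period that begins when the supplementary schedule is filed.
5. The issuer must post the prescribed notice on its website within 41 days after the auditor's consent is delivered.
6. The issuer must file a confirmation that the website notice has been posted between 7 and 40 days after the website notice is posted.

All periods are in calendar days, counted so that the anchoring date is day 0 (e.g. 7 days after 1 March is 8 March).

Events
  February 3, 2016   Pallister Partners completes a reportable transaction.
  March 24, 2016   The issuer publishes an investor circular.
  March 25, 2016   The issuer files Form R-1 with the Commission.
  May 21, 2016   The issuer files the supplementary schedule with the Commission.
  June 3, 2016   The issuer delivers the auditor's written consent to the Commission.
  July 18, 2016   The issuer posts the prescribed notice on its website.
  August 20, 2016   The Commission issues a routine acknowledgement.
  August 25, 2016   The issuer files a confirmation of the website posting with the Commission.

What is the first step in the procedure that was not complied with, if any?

Step 5

Step 1: 53 days after February 3, 2016 (when the transaction closes) is March 27, 2016; done March 24, 2016 — timely.
Step 2: 53 days after March 24, 2016 (when the investor circular is published) is May 16, 2016; done March 25, 2016 — timely.
Step 3: the window is 11–50 days after April 2, 2016 (end of the 8-day waiting period, which began when Form R-1 is filed on March 25, 2016), so April 13, 2016 through May 22, 2016; done May 21, 2016, which is between those dates.
Step 4: 33 days after May 28, 2016 (end of the 7-day review period, which began when the supplementary schedule is filed on May 21, 2016) is June 30, 2016; completed June 3, 2016, before the deadline.
Step 5: 41 days after June 3, 2016 (when the auditor's consent is delivered) is July 14, 2016; not done until July 18, 2016, 4 days after the deadline.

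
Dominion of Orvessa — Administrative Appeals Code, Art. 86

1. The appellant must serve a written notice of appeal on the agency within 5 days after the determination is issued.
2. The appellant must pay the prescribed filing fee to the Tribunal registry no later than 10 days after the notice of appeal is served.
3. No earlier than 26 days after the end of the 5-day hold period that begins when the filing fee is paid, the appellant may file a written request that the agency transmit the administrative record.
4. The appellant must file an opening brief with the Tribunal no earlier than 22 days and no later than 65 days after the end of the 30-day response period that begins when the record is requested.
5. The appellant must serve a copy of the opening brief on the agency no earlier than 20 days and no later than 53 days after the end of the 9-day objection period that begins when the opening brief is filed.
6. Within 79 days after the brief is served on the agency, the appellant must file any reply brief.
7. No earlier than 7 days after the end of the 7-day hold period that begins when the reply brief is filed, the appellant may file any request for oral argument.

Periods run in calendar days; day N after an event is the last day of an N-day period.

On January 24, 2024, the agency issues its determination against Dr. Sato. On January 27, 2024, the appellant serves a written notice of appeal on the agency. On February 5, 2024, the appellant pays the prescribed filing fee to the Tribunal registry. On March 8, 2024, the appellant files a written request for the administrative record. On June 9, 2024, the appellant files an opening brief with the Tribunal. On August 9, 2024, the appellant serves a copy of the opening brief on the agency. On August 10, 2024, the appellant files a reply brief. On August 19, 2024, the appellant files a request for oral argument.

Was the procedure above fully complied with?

No

Step 1: 5 days after January 24, 2024 (when the determination is issued) is January 29, 2024; completed January 27, 2024, before the deadline.
Step 2: 10 days after January 27, 2024 (when the notice of appeal is served) is February 6, 2024; February 5, 2024 is within that limit.
Step 3: the earliest permitted date is 26 days after February 10, 2024 (end of the 5-day hold period, which began when the filing fee is paid on February 5, 2024), i.e. March 7, 2024; done March 8, 2024, after the minimum wait.
Step 4: the window is 22–65 days after April 7, 2024 (end of the 30-day response period, which began when the record is requested on March 8, 2024), so April 29, 2024 through June 11, 2024; June 9, 2024 falls inside that range.
Step 5: the window is 20–53 days after June 18, 2024 (end of the 9-day objection period, which began when the opening brief is filed on June 9, 2024), so July 8, 2024 through August 10, 2024; August 9, 2024 falls inside that range.
Step 6: 79 days after August 9, 2024 (when the brief is served on the agency) is October 27, 2024; August 10, 2024 is within that limit.
Step 7: the earliest permitted date is 7 days after August 17, 2024 (end of the 7-day hold period, which began when the reply brief is filed on August 10, 2024), i.e. August 24, 2024; done August 19, 2024 — 5 days too early.
That is the first point of non-compliance.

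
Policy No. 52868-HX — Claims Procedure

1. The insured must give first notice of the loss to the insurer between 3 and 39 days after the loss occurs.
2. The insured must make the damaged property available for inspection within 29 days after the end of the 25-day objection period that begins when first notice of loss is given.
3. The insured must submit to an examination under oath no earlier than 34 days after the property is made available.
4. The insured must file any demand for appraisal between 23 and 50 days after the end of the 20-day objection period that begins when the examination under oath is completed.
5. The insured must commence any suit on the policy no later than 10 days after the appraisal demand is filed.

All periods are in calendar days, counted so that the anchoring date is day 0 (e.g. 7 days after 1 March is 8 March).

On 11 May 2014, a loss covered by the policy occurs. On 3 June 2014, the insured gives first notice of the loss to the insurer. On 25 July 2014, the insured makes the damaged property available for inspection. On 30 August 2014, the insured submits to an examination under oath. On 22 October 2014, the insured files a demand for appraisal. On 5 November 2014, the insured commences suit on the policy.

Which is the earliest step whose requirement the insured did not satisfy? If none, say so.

Step 5

(1) the permitted window runs from 11 May 2014 + 3 = 14 May 2014 to 11 May 2014 + 39 = 19 June 2014; 3 June 2014 falls inside that range.
(2) due by 28 June 2014 + 29 days = 27 July 2014; completed 25 July 2014, before the deadline.
(3) permitted from 25 July 2014 + 34 days = 28 August 2014 onward; done 30 August 2014, after the minimum wait.
(4) the permitted window runs from 19 September 2014 + 23 = 12 October 2014 to 19 September 2014 + 50 = 8 November 2014; done 22 October 2014, which is between those dates.
(5) due by 22 October 2014 + 10 days = 1 November 2014; done 5 November 2014 — 4 days late.
That is the first point of non-compliance.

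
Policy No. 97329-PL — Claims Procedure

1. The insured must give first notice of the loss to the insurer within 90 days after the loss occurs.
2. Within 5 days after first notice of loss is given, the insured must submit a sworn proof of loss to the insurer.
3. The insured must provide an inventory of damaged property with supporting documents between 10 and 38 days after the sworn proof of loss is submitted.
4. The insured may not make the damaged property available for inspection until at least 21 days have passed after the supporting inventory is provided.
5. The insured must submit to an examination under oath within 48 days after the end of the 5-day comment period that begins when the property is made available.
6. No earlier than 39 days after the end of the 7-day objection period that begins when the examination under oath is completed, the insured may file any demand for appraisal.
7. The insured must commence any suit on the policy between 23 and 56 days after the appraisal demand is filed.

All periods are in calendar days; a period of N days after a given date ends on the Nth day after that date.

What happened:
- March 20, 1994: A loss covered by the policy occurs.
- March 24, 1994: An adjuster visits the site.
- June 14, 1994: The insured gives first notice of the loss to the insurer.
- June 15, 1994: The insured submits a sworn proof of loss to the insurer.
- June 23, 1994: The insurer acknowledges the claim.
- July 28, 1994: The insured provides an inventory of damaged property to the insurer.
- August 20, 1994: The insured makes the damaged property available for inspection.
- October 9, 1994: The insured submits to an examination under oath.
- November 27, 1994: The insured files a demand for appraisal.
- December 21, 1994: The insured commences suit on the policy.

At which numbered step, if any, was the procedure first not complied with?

Step 3

Step 1 — counting 90 days from March 20, 1994 (when the loss occurs) gives a deadline of June 18, 1994; June 14, 1994 is within that limit.
Step 2 — counting 5 days from June 14, 1994 (when first notice of loss is given) gives a deadline of June 19, 1994; June 15, 1994 is within that limit.
Step 3 — 10 and 38 days from June 15, 1994 (when the sworn proof of loss is submitted) are June 25, 1994 and July 23, 1994 respectively; done July 28, 1994 — 5 days after the window closed.
Later steps need not be reached.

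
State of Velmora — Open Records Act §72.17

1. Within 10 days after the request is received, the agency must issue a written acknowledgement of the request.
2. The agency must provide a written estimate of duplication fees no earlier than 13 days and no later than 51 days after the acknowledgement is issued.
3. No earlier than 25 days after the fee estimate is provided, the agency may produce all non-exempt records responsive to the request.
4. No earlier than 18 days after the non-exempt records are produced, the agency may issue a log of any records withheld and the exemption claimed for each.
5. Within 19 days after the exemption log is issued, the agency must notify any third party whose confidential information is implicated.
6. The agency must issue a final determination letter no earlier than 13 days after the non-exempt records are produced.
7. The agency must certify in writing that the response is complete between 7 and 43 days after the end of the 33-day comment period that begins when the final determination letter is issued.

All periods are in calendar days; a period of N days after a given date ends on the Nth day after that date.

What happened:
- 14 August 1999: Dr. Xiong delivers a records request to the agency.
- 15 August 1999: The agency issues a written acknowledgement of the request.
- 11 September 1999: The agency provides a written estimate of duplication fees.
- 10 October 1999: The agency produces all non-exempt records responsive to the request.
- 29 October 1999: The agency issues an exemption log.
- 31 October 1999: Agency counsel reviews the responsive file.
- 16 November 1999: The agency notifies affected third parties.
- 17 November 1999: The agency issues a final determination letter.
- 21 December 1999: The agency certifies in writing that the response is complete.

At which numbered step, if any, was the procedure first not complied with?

Step 1: 10 days after 14 August 1999 (when the request is received) is 24 August 1999; done 15 August 1999 — timely.
Step 2: the window is 13–51 days after 15 August 1999 (when the acknowledgement is issued), so 28 August 1999 through 5 October 1999; done 11 September 1999, which is between those dates.
Step 3: the earliest permitted date is 25 days after 11 September 1999 (when the fee estimate is provided), i.e. 6 October 1999; 10 October 1999 is on or after that date.
Step 4: the earliest permitted date is 18 days after 10 October 1999 (when the non-exempt records are produced), i.e. 28 October 1999; 29 October 1999 is on or after that date.
Step 5: 19 days after 29 October 1999 (when the exemption log is issued) is 17 November 1999; 16 November 1999 is within that limit.
Step 6: the earliest permitted date is 13 days after 10 October 1999 (when the non-exempt records are produced), i.e. 23 October 1999; done 17 November 1999, after the minimum wait.
Step 7: the window is 7–43 days after 20 December 1999 (end of the 33-day comment period, which began when the final determination letter is issued on 17 November 1999), so 27 December 1999 through 1 February 2000; done 21 December 1999 — 6 days before the window opened.
No need to go further; step 7 was not satisfied.

Step 7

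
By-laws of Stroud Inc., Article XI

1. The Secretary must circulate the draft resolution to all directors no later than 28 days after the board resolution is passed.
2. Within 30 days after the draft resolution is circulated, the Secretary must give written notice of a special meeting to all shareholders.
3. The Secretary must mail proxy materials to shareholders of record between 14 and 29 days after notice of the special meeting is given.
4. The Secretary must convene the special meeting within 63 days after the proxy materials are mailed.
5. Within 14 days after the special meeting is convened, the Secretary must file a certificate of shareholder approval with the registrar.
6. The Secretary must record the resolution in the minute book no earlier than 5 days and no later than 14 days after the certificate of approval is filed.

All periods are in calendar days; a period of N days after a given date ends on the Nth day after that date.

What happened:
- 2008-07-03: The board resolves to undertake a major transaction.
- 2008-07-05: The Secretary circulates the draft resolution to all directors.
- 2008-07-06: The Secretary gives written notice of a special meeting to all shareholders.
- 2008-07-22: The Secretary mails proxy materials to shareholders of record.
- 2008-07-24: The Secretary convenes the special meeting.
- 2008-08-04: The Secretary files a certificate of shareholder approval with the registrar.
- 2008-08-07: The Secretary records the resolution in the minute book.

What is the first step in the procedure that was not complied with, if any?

Step 6

Step 1: 28 days after 2008-07-03 (when the board resolution is passed) is 2008-07-31; done 2008-07-05 — timely.
Step 2: 30 days after 2008-07-05 (when the draft resolution is circulated) is 2008-08-04; done 2008-07-06 — timely.
Step 3: the window is 14–29 days after 2008-07-06 (when notice of the special meeting is given), so 2008-07-20 through 2008-08-04; done 2008-07-22 — within the window.
Step 4: 63 days after 2008-07-22 (when the proxy materials are mailed) is 2008-09-23; done 2008-07-24 — timely.
Step 5: 14 days after 2008-07-24 (when the special meeting is convened) is 2008-08-07; completed 2008-08-04, before the deadline.
Step 6: the window is 5–14 days after 2008-08-04 (when the certificate of approval is filed), so 2008-08-09 through 2008-08-18; done 2008-08-07 — 2 days before the window opened.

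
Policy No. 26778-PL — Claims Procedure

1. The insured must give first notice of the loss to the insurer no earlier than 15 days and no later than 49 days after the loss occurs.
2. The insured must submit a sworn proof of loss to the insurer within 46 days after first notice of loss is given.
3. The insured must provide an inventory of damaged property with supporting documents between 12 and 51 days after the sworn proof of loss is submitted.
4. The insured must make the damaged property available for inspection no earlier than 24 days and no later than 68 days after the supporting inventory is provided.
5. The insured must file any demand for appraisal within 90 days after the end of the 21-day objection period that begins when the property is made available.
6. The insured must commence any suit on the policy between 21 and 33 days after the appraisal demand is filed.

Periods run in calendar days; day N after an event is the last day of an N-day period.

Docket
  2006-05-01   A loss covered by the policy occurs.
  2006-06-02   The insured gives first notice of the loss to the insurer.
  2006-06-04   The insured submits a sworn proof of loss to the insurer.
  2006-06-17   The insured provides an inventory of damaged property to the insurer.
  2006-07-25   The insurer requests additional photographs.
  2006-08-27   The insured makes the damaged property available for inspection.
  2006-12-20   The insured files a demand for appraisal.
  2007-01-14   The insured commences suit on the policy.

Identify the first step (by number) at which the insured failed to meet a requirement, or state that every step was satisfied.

Step 1 — 15 and 49 days from 2006-05-01 (when the loss occurs) are 2006-05-16 and 2006-06-19 respectively; 2006-06-02 falls inside that range.
Step 2 — counting 46 days from 2006-06-02 (when first notice of loss is given) gives a deadline of 2006-07-18; 2006-06-04 is within that limit.
Step 3 — 12 and 51 days from 2006-06-04 (when the sworn proof of loss is submitted) are 2006-06-16 and 2006-07-25 respectively; 2006-06-17 falls inside that range.
Step 4 — 24 and 68 days from 2006-06-17 (when the supporting inventory is provided) are 2006-07-11 and 2006-08-24 respectively; done 2006-08-27 — 3 days after the window closed.

Step 4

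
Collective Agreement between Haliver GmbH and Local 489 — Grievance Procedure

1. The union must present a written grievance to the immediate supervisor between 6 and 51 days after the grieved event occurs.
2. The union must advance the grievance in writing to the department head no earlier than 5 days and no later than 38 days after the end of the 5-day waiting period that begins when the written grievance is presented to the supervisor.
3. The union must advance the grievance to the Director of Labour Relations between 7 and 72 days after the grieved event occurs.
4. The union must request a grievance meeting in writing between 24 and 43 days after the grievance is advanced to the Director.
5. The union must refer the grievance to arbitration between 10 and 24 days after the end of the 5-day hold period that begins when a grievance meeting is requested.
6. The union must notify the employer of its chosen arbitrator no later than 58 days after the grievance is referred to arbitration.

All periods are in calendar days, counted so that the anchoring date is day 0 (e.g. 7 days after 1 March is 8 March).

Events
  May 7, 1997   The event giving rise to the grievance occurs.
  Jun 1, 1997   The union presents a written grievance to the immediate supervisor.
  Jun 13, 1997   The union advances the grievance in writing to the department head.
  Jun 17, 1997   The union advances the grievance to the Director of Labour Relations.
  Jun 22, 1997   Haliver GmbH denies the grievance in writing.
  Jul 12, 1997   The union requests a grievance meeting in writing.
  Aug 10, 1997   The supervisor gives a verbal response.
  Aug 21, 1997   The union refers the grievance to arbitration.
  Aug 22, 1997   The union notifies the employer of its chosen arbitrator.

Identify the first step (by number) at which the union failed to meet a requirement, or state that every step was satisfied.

Step 1 — 6 and 51 days from May 7, 1997 (when the grieved event occurs) are May 13, 1997 and Jun 27, 1997 respectively; done Jun 1, 1997 — within the window.
Step 2 — 5 and 38 days from Jun 6, 1997 (end of the 5-day waiting period, which began when the written grievance is presented to the supervisor on Jun 1, 1997) are Jun 11, 1997 and Jul 14, 1997 respectively; done Jun 13, 1997 — within the window.
Step 3 — 7 and 72 days from May 7, 1997 (when the grieved event occurs) are May 14, 1997 and Jul 18, 1997 respectively; Jun 17, 1997 falls inside that range.
Step 4 — 24 and 43 days from Jun 17, 1997 (when the grievance is advanced to the Director) are Jul 11, 1997 and Jul 30, 1997 respectively; Jul 12, 1997 falls inside that range.
Step 5 — 10 and 24 days from Jul 17, 1997 (end of the 5-day hold period, which began when a grievance meeting is requested on Jul 12, 1997) are Jul 27, 1997 and Aug 10, 1997 respectively; Aug 21, 1997 is 11 days past the end of the window.

Step 5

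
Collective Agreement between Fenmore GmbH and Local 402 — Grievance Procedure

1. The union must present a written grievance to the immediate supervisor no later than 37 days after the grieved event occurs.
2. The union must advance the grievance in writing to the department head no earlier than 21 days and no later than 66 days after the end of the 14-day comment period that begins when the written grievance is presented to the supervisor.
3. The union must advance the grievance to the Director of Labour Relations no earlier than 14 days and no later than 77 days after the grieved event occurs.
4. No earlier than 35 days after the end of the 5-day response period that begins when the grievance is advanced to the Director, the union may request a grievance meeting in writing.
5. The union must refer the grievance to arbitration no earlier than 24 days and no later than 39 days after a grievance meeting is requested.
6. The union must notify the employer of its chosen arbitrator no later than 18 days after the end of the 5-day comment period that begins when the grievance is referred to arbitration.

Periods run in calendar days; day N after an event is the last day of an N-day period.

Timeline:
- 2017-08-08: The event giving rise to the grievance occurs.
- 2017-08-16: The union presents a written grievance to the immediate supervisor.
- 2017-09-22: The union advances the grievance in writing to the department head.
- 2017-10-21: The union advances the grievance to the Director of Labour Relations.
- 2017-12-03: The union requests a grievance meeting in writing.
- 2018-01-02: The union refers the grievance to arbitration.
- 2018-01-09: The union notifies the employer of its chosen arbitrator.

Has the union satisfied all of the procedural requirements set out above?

Yes

(1) due by 2017-08-08 + 37 days = 2017-09-14; done 2017-08-16 — timely.
(2) the permitted window runs from 2017-08-30 + 21 = 2017-09-20 to 2017-08-30 + 66 = 2017-11-04; done 2017-09-22 — within the window.
(3) the permitted window runs from 2017-08-08 + 14 = 2017-08-22 to 2017-08-08 + 77 = 2017-10-24; done 2017-10-21, which is between those dates.
(4) permitted from 2017-10-26 + 35 days = 2017-11-30 onward; done 2017-12-03, after the minimum wait.
(5) the permitted window runs from 2017-12-03 + 24 = 2017-12-27 to 2017-12-03 + 39 = 2018-01-11; 2018-01-02 falls inside that range.
(6) due by 2018-01-07 + 18 days = 2018-01-25; 2018-01-09 is within that limit.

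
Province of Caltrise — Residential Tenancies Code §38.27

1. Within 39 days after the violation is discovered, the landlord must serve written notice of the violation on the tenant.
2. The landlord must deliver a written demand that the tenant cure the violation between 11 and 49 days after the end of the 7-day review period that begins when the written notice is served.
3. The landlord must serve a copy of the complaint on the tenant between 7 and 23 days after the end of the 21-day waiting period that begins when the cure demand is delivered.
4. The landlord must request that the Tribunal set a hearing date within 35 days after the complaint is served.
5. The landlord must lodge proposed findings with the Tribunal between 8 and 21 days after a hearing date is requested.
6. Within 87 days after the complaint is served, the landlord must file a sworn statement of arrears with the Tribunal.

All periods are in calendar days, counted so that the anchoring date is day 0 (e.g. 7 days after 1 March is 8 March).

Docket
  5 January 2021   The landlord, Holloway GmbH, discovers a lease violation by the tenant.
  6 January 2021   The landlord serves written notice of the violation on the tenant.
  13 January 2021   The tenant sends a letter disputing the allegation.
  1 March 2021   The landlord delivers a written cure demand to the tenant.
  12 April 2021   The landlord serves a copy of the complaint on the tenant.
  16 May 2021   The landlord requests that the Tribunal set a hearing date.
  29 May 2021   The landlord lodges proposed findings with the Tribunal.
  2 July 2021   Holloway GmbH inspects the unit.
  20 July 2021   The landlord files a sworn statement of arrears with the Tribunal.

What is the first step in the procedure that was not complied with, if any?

Step 1: 39 days after 5 January 2021 (when the violation is discovered) is 13 February 2021; completed 6 January 2021, before the deadline.
Step 2: the window is 11–49 days after 13 January 2021 (end of the 7-day review period, which began when the written notice is served on 6 January 2021), so 24 January 2021 through 3 March 2021; 1 March 2021 falls inside that range.
Step 3: the window is 7–23 days after 22 March 2021 (end of the 21-day waiting period, which began when the cure demand is delivered on 1 March 2021), so 29 March 2021 through 14 April 2021; done 12 April 2021, which is between those dates.
Step 4: 35 days after 12 April 2021 (when the complaint is served) is 17 May 2021; completed 16 May 2021, before the deadline.
Step 5: the window is 8–21 days after 16 May 2021 (when a hearing date is requested), so 24 May 2021 through 6 June 2021; done 29 May 2021 — within the window.
Step 6: 87 days after 12 April 2021 (when the complaint is served) is 8 July 2021; 20 July 2021 misses that deadline by 12 days.
Later steps need not be reached.

Step 6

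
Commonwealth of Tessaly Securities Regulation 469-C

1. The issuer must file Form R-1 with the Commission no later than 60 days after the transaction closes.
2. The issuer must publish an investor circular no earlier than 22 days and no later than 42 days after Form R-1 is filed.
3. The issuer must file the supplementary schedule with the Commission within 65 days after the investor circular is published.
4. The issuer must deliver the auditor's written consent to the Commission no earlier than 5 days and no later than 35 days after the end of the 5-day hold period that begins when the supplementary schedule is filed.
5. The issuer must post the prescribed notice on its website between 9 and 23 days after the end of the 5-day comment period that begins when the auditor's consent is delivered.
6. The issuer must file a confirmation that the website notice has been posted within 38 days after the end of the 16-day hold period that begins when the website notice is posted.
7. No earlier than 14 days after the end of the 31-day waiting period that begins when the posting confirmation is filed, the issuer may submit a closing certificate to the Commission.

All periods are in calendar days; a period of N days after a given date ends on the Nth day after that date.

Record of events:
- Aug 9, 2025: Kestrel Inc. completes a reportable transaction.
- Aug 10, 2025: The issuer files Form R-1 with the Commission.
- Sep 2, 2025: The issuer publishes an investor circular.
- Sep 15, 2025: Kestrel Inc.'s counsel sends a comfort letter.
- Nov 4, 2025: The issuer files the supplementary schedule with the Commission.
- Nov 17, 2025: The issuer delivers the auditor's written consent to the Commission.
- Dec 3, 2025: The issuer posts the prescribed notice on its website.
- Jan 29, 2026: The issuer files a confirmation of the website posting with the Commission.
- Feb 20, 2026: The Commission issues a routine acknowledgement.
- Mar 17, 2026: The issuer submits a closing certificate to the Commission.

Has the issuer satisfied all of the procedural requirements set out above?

No

(1) due by Aug 9, 2025 + 60 days = Oct 8, 2025; completed Aug 10, 2025, before the deadline.
(2) the permitted window runs from Aug 10, 2025 + 22 = Sep 1, 2025 to Aug 10, 2025 + 42 = Sep 21, 2025; done Sep 2, 2025 — within the window.
(3) due by Sep 2, 2025 + 65 days = Nov 6, 2025; done Nov 4, 2025 — timely.
(4) the permitted window runs from Nov 9, 2025 + 5 = Nov 14, 2025 to Nov 9, 2025 + 35 = Dec 14, 2025; done Nov 17, 2025 — within the window.
(5) the permitted window runs from Nov 22, 2025 + 9 = Dec 1, 2025 to Nov 22, 2025 + 23 = Dec 15, 2025; done Dec 3, 2025, which is between those dates.
(6) due by Dec 19, 2025 + 38 days = Jan 26, 2026; not done until Jan 29, 2026, 3 days after the deadline.
The analysis stops there.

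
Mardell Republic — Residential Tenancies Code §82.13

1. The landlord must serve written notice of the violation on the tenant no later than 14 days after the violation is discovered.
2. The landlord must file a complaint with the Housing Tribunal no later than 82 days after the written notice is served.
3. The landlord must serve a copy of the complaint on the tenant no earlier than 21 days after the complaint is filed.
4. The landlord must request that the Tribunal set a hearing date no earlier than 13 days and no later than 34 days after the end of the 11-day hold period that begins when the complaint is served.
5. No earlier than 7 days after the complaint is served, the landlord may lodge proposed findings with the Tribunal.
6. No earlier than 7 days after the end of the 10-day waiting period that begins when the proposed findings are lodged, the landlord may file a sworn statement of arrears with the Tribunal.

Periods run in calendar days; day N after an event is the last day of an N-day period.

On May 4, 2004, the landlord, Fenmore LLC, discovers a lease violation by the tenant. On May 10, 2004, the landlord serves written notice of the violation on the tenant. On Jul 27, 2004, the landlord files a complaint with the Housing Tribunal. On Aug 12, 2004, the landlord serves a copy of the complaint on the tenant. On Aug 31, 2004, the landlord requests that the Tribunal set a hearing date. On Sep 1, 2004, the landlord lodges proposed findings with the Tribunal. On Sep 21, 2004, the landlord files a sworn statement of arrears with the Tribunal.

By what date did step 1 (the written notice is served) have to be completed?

Step 1 runs from May 4, 2004, when the violation is discovered. 14 days after May 4, 2004 is May 18, 2004.

May 18, 2004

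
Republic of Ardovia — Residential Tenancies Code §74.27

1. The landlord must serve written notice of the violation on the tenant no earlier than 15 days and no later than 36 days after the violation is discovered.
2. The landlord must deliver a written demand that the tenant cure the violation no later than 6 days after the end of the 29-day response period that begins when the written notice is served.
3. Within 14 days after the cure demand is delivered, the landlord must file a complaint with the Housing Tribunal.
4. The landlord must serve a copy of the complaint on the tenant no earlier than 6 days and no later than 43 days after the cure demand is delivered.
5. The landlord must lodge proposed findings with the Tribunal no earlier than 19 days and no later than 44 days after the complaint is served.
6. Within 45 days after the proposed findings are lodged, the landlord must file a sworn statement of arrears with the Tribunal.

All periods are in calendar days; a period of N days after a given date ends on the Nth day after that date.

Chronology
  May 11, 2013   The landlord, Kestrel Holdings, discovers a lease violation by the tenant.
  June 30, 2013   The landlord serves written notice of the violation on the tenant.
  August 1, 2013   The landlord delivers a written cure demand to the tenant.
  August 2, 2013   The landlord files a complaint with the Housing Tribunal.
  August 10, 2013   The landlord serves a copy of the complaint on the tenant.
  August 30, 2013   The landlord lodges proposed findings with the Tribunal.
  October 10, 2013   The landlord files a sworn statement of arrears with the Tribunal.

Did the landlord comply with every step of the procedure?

No

Step 1: the window is 15–36 days after May 11, 2013 (when the violation is discovered), so May 26, 2013 through June 16, 2013; done June 30, 2013 — 14 days after the window closed.
That is the first point of non-compliance.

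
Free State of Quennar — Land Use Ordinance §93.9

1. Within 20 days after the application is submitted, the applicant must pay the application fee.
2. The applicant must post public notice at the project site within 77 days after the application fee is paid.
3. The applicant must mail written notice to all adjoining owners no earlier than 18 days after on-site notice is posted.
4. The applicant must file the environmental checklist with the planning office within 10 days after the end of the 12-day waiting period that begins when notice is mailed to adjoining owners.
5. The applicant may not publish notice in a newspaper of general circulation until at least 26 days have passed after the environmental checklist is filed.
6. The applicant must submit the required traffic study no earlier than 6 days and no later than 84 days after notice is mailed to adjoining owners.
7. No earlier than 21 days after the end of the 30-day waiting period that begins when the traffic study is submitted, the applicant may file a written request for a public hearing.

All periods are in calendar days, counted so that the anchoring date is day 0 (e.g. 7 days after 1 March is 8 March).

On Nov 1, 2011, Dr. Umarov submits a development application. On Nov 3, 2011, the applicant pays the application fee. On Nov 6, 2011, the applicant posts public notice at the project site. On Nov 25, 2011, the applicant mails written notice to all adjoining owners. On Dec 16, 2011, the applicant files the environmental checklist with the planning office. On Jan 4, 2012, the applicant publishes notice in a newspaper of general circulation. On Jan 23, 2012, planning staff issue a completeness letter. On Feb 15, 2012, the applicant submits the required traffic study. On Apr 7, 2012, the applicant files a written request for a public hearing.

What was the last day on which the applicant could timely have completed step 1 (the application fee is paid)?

Step 1 runs from Nov 1, 2011, when the application is submitted. 20 days after Nov 1, 2011 is Nov 21, 2011.

Nov 21, 2011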